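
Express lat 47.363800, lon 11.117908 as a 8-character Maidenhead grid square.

Add 180° to longitude and 90° to latitude: 191.11791, 137.36380.
Field: 191.11791/20 → 9 → J, 137.36380/10 → 13 → N; chars JN.
Square: 11.11791/2 → 5, 7.36380/1 → 7; chars 57.
Subsquare: 1.11791/0.0833333 → 13 → n, 0.36380/0.0416667 → 8 → i; chars ni.
Extended square: 0.03457/0.00833333 → 4, 0.03047/0.00416667 → 7; chars 47.

JN57ni47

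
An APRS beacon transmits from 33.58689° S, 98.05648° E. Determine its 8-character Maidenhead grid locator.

NF96aj69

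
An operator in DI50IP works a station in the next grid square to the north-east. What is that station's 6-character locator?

Longitude subsquare i = 8; +1 → 9 = j.
Latitude subsquare p = 15; +1 → 16 = q.

DI50jq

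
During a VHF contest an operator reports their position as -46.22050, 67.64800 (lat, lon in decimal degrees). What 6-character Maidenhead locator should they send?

ME33ts

Shift to the Maidenhead origin (180°W, 90°S): lon 247.6480, lat 43.7795.
Field (20°×10°, letters A–R): lon ⌊247.6480/20⌋ = 12 → M; lat ⌊43.7795/10⌋ = 4 → E.
Square (2°×1°, digits 0–9): lon ⌊7.6480/2⌋ = 3; lat ⌊3.7795/1⌋ = 3.
Subsquare (5′×2.5′, letters a–x): lon ⌊1.6480/0.0833333⌋ = 19 → t; lat ⌊0.7795/0.0416667⌋ = 18 → s.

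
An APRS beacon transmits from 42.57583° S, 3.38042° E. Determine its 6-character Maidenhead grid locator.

JE17qk

Add 180° to longitude and 90° to latitude: 183.3804, 47.4242.
Field: lon ⌊183.3804/20⌋ = 9 → J; lat ⌊47.4242/10⌋ = 4 → E.
Square: lon ⌊3.3804/2⌋ = 1; lat ⌊7.4242/1⌋ = 7.
Subsquare: lon ⌊1.3804/0.0833333⌋ = 16 → q; lat ⌊0.4242/0.0416667⌋ = 10 → k.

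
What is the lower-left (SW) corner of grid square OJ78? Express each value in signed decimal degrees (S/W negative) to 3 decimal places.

Field O=14, J=9: +14·20° lon, +9·10° lat → SW at lon 100°, lat 0°.
Square 7, 8: +7·2° lon, +8·1° lat → SW at lon 114°, lat 8°.
latitude 8.000, longitude 114.000.

8.000, 114.000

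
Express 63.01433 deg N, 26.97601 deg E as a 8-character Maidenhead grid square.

KP33la73

Offset from 180°W / 90°S: lon 206.97601°, lat 153.01433°.
Field (20°×10°, letters A–R): 206.97601/20 → 10 → K, 153.01433/10 → 15 → P; chars KP.
Square (2°×1°, digits 0–9): 6.97601/2 → 3, 3.01433/1 → 3; chars 33.
Subsquare (5′×2.5′, letters a–x): 0.97601/0.0833333 → 11 → l, 0.01433/0.0416667 → 0 → a; chars la.
Extended square (30″×15″, digits 0–9): 0.05934/0.00833333 → 7, 0.01433/0.00416667 → 3; chars 73.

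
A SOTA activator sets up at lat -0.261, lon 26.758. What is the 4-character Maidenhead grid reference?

KI39

Offset from 180°W / 90°S: lon 206.76°, lat 89.74°.
Field: lon ⌊206.76/20⌋ = 10 → K; lat ⌊89.74/10⌋ = 8 → I.
Square: lon ⌊6.76/2⌋ = 3; lat ⌊9.74/1⌋ = 9.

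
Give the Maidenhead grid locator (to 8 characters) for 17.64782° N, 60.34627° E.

MK07ep15

Shift to the Maidenhead origin (180°W, 90°S): lon 240.34627, lat 107.64782.
Field: lon ⌊240.34627/20⌋ = 12 → M; lat ⌊107.64782/10⌋ = 10 → K.
Square: lon ⌊0.34627/2⌋ = 0; lat ⌊7.64782/1⌋ = 7.
Subsquare: lon ⌊0.34627/0.0833333⌋ = 4 → e; lat ⌊0.64782/0.0416667⌋ = 15 → p.
Extended square: lon ⌊0.01294/0.00833333⌋ = 1; lat ⌊0.02282/0.00416667⌋ = 5.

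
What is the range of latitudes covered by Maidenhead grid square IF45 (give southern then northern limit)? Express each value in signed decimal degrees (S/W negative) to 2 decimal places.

-35.00, -34.00

Field I=8, F=5: +8·20° lon, +5·10° lat → SW at lon -20°, lat -40°.
Square 4, 5: +4·2° lon, +5·1° lat → SW at lon -12°, lat -35°.
Cell spans 2° lon × 1° lat.
south -35.00, north -34.00.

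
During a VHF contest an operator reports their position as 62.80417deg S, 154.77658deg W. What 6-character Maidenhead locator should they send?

BC27oe

Add 180° to longitude and 90° to latitude: 25.2234, 27.1958.
Field: 25.2234/20 → 1 → B, 27.1958/10 → 2 → C; chars BC.
Square: 5.2234/2 → 2, 7.1958/1 → 7; chars 27.
Subsquare: 1.2234/0.0833333 → 14 → o, 0.1958/0.0416667 → 4 → e; chars oe.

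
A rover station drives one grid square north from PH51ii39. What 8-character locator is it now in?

PH51ij30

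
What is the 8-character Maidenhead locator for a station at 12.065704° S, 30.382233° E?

KH57ew54

Offset from 180°W / 90°S: lon 210.38223°, lat 77.93430°.
Field (20°×10°, letters A–R): 210.38223/20 → 10 → K, 77.93430/10 → 7 → H; chars KH.
Square (2°×1°, digits 0–9): 10.38223/2 → 5, 7.93430/1 → 7; chars 57.
Subsquare (5′×2.5′, letters a–x): 0.38223/0.0833333 → 4 → e, 0.93430/0.0416667 → 22 → w; chars ew.
Extended square (30″×15″, digits 0–9): 0.04890/0.00833333 → 5, 0.01763/0.00416667 → 4; chars 54.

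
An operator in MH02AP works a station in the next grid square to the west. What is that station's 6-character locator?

LH92xp

Longitude subsquare a = 0; −1 → -1, wraps to 23 = x, carry into square.
Longitude square 0; −1 → -1, wraps to 9, carry into field.
Longitude field M = 12; −1 → 11 = L.
The latitude characters are unchanged.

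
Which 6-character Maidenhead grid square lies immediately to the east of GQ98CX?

GQ98dx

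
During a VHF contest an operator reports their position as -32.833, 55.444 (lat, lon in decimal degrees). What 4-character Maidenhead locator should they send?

Shift to the Maidenhead origin (180°W, 90°S): lon 235.44, lat 57.17.
Field: lon ⌊235.44/20⌋ = 11 → L; lat ⌊57.17/10⌋ = 5 → F.
Square: lon ⌊15.44/2⌋ = 7; lat ⌊7.17/1⌋ = 7.

LF77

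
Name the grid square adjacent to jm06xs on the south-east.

JM16ar

Longitude subsquare x = 23; +1 → 24, wraps to 0 = a, carry into square.
Longitude square 0; +1 → 1.
Latitude subsquare s = 18; −1 → 17 = r.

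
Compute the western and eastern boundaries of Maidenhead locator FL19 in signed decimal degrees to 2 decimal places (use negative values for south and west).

-78.00, -76.00

Field F=5, L=11: +5·20° lon, +11·10° lat → SW at lon -80°, lat 20°.
Square 1, 9: +1·2° lon, +9·1° lat → SW at lon -78°, lat 29°.
Cell spans 2° lon × 1° lat.
west -78.00, east -76.00.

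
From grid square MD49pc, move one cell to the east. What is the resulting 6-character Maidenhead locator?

MD49qc

Longitude subsquare p = 15; +1 → 16 = q.
The latitude characters are unchanged.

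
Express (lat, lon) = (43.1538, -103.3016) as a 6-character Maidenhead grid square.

DN83id

Shift to the Maidenhead origin (180°W, 90°S): lon 76.6984, lat 133.1538.
Field: lon ⌊76.6984/20⌋ = 3 → D; lat ⌊133.1538/10⌋ = 13 → N.
Square: lon ⌊16.6984/2⌋ = 8; lat ⌊3.1538/1⌋ = 3.
Subsquare: lon ⌊0.6984/0.0833333⌋ = 8 → i; lat ⌊0.1538/0.0416667⌋ = 3 → d.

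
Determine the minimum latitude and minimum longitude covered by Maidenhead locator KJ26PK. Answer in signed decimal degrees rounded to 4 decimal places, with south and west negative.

Field K=10, J=9: +10·20° lon, +9·10° lat → SW at lon 20°, lat 0°.
Square 2, 6: +2·2° lon, +6·1° lat → SW at lon 24°, lat 6°.
Subsquare p=15, k=10: +15·0.0833333° lon, +10·0.0416667° lat → SW at lon 25.25°, lat 6.41667°.
latitude 6.4167, longitude 25.2500.

6.4167, 25.2500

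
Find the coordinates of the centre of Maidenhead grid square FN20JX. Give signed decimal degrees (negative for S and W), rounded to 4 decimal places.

40.9792, -75.2083

Field F=5, N=13: +5·20° lon, +13·10° lat → SW at lon -80°, lat 40°.
Square 2, 0: +2·2° lon, +0·1° lat → SW at lon -76°, lat 40°.
Subsquare j=9, x=23: +9·0.0833333° lon, +23·0.0416667° lat → SW at lon -75.25°, lat 40.9583°.
Cell spans 0.0833333° lon × 0.0416667° lat. Centre is SW corner plus half of each.
latitude 40.9792, longitude -75.2083.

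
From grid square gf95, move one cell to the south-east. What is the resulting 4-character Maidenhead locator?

Longitude square 9; +1 → 10, wraps to 0, carry into field.
Longitude field G = 6; +1 → 7 = H.
Latitude square 5; −1 → 4.

HF04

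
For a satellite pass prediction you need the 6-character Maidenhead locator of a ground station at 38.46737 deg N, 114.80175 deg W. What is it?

DM28ol

Offset from 180°W / 90°S: lon 65.1983°, lat 128.4674°.
Field: lon ⌊65.1983/20⌋ = 3 → D; lat ⌊128.4674/10⌋ = 12 → M.
Square: lon ⌊5.1983/2⌋ = 2; lat ⌊8.4674/1⌋ = 8.
Subsquare: lon ⌊1.1983/0.0833333⌋ = 14 → o; lat ⌊0.4674/0.0416667⌋ = 11 → l.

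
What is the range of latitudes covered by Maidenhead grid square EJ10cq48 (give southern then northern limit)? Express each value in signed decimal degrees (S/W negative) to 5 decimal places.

0.70000, 0.70417

Field E=4, J=9: +4·20° lon, +9·10° lat → SW at lon -100°, lat 0°.
Square 1, 0: +1·2° lon, +0·1° lat → SW at lon -98°, lat 0°.
Subsquare c=2, q=16: +2·0.0833333° lon, +16·0.0416667° lat → SW at lon -97.8333°, lat 0.666667°.
Extended square 4, 8: +4·0.00833333° lon, +8·0.00416667° lat → SW at lon -97.8°, lat 0.7°.
Cell spans 0.00833333° lon × 0.00416667° lat.
south 0.70000, north 0.70417.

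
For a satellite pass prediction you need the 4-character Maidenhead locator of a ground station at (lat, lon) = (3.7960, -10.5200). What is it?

IJ43

Add 180° to longitude and 90° to latitude: 169.48, 93.80.
Field (20°×10°, letters A–R): lon ⌊169.48/20⌋ = 8 → I; lat ⌊93.80/10⌋ = 9 → J.
Square (2°×1°, digits 0–9): lon ⌊9.48/2⌋ = 4; lat ⌊3.80/1⌋ = 3.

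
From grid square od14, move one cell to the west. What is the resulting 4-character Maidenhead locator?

OD04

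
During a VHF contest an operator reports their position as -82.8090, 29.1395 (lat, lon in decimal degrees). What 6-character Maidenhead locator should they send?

KA47ne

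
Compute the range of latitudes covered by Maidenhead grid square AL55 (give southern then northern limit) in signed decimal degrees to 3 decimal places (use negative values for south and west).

Field A=0, L=11: +0·20° lon, +11·10° lat → SW at lon -180°, lat 20°.
Square 5, 5: +5·2° lon, +5·1° lat → SW at lon -170°, lat 25°.
Cell spans 2° lon × 1° lat.
south 25.000, north 26.000.

25.000, 26.000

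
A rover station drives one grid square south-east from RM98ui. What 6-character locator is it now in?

RM98vh

Longitude subsquare u = 20; +1 → 21 = v.
Latitude subsquare i = 8; −1 → 7 = h.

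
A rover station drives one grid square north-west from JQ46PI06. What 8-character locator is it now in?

JQ46oi97

Longitude extended square 0; −1 → -1, wraps to 9, carry into subsquare.
Longitude subsquare p = 15; −1 → 14 = o.
Latitude extended square 6; +1 → 7.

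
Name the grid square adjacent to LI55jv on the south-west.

LI55iu

Longitude subsquare j = 9; −1 → 8 = i.
Latitude subsquare v = 21; −1 → 20 = u.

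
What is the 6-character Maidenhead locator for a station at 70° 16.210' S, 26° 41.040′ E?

Add 180° to longitude and 90° to latitude: 206.6840, 19.7298.
Field: lon ⌊206.6840/20⌋ = 10 → K; lat ⌊19.7298/10⌋ = 1 → B.
Square: lon ⌊6.6840/2⌋ = 3; lat ⌊9.7298/1⌋ = 9.
Subsquare: lon ⌊0.6840/0.0833333⌋ = 8 → i; lat ⌊0.7298/0.0416667⌋ = 17 → r.

KB39ir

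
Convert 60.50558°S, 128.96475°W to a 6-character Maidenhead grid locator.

Shift to the Maidenhead origin (180°W, 90°S): lon 51.0352, lat 29.4944.
Field: lon ⌊51.0352/20⌋ = 2 → C; lat ⌊29.4944/10⌋ = 2 → C.
Square: lon ⌊11.0352/2⌋ = 5; lat ⌊9.4944/1⌋ = 9.
Subsquare: lon ⌊1.0352/0.0833333⌋ = 12 → m; lat ⌊0.4944/0.0416667⌋ = 11 → l.

CC59ml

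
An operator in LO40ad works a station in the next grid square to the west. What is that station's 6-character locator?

LO30xd

Longitude subsquare a = 0; −1 → -1, wraps to 23 = x, carry into square.
Longitude square 4; −1 → 3.
The latitude characters are unchanged.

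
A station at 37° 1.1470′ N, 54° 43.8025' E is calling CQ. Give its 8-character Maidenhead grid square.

LM77ia74

Offset from 180°W / 90°S: lon 234.73004°, lat 127.01912°.
Field: lon ⌊234.73004/20⌋ = 11 → L; lat ⌊127.01912/10⌋ = 12 → M.
Square: lon ⌊14.73004/2⌋ = 7; lat ⌊7.01912/1⌋ = 7.
Subsquare: lon ⌊0.73004/0.0833333⌋ = 8 → i; lat ⌊0.01912/0.0416667⌋ = 0 → a.
Extended square: lon ⌊0.06337/0.00833333⌋ = 7; lat ⌊0.01912/0.00416667⌋ = 4.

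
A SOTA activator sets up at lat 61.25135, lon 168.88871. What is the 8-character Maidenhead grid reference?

Shift to the Maidenhead origin (180°W, 90°S): lon 348.88871, lat 151.25135.
Field: lon ⌊348.88871/20⌋ = 17 → R; lat ⌊151.25135/10⌋ = 15 → P.
Square: lon ⌊8.88871/2⌋ = 4; lat ⌊1.25135/1⌋ = 1.
Subsquare: lon ⌊0.88871/0.0833333⌋ = 10 → k; lat ⌊0.25135/0.0416667⌋ = 6 → g.
Extended square: lon ⌊0.05538/0.00833333⌋ = 6; lat ⌊0.00135/0.00416667⌋ = 0.

RP41kg60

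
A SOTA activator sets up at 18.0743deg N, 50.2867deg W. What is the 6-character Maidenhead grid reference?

GK48ub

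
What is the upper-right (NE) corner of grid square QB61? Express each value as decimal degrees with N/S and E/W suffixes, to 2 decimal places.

78.00° S, 154.00° E

Field Q=16, B=1: +16·20° lon, +1·10° lat → SW at lon 140°, lat -80°.
Square 6, 1: +6·2° lon, +1·1° lat → SW at lon 152°, lat -79°.
Cell spans 2° lon × 1° lat. NE corner is SW corner plus one full cell.
latitude 78.00° S, longitude 154.00° E.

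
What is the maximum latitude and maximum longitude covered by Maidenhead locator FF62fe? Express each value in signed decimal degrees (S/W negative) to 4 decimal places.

-37.7917, -67.5000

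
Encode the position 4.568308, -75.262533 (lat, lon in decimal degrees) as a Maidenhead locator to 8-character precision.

FJ24in86

Offset from 180°W / 90°S: lon 104.73747°, lat 94.56831°.
Field (20°×10°, letters A–R): lon ⌊104.73747/20⌋ = 5 → F; lat ⌊94.56831/10⌋ = 9 → J.
Square (2°×1°, digits 0–9): lon ⌊4.73747/2⌋ = 2; lat ⌊4.56831/1⌋ = 4.
Subsquare (5′×2.5′, letters a–x): lon ⌊0.73747/0.0833333⌋ = 8 → i; lat ⌊0.56831/0.0416667⌋ = 13 → n.
Extended square (30″×15″, digits 0–9): lon ⌊0.07080/0.00833333⌋ = 8; lat ⌊0.02664/0.00416667⌋ = 6.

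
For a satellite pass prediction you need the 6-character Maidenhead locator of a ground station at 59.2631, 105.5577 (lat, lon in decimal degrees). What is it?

Shift to the Maidenhead origin (180°W, 90°S): lon 285.5577, lat 149.2631.
Field (20°×10°, letters A–R): lon ⌊285.5577/20⌋ = 14 → O; lat ⌊149.2631/10⌋ = 14 → O.
Square (2°×1°, digits 0–9): lon ⌊5.5577/2⌋ = 2; lat ⌊9.2631/1⌋ = 9.
Subsquare (5′×2.5′, letters a–x): lon ⌊1.5577/0.0833333⌋ = 18 → s; lat ⌊0.2631/0.0416667⌋ = 6 → g.

OO29sg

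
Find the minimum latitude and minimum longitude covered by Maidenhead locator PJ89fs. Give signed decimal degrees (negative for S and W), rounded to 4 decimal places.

Field P=15, J=9: +15·20° lon, +9·10° lat → SW at lon 120°, lat 0°.
Square 8, 9: +8·2° lon, +9·1° lat → SW at lon 136°, lat 9°.
Subsquare f=5, s=18: +5·0.0833333° lon, +18·0.0416667° lat → SW at lon 136.417°, lat 9.75°.
latitude 9.7500, longitude 136.4167.

9.7500, 136.4167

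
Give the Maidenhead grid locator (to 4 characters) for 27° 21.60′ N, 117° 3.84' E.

OL87

Offset from 180°W / 90°S: lon 297.06°, lat 117.36°.
Field: lon ⌊297.06/20⌋ = 14 → O; lat ⌊117.36/10⌋ = 11 → L.
Square: lon ⌊17.06/2⌋ = 8; lat ⌊7.36/1⌋ = 7.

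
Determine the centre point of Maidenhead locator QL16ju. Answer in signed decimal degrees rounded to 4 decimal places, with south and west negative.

26.8542, 142.7917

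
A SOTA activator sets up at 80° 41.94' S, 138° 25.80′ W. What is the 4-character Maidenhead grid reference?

Shift to the Maidenhead origin (180°W, 90°S): lon 41.57, lat 9.30.
Field: 41.57/20 → 2 → C, 9.30/10 → 0 → A; chars CA.
Square: 1.57/2 → 0, 9.30/1 → 9; chars 09.

CA09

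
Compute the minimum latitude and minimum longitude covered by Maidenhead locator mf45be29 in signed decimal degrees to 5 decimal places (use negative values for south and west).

-34.79583, 68.10000

Field M=12, F=5: +12·20° lon, +5·10° lat → SW at lon 60°, lat -40°.
Square 4, 5: +4·2° lon, +5·1° lat → SW at lon 68°, lat -35°.
Subsquare b=1, e=4: +1·0.0833333° lon, +4·0.0416667° lat → SW at lon 68.0833°, lat -34.8333°.
Extended square 2, 9: +2·0.00833333° lon, +9·0.00416667° lat → SW at lon 68.1°, lat -34.7958°.
latitude -34.79583, longitude 68.10000.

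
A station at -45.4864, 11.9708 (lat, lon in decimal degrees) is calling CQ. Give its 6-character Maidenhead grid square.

JE54xm

Shift to the Maidenhead origin (180°W, 90°S): lon 191.9708, lat 44.5136.
Field: lon ⌊191.9708/20⌋ = 9 → J; lat ⌊44.5136/10⌋ = 4 → E.
Square: lon ⌊11.9708/2⌋ = 5; lat ⌊4.5136/1⌋ = 4.
Subsquare: lon ⌊1.9708/0.0833333⌋ = 23 → x; lat ⌊0.5136/0.0416667⌋ = 12 → m.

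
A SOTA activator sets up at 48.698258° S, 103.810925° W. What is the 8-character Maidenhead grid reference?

DE81ch22

Add 180° to longitude and 90° to latitude: 76.18908, 41.30174.
Field: 76.18908/20 → 3 → D, 41.30174/10 → 4 → E; chars DE.
Square: 16.18908/2 → 8, 1.30174/1 → 1; chars 81.
Subsquare: 0.18908/0.0833333 → 2 → c, 0.30174/0.0416667 → 7 → h; chars ch.
Extended square: 0.02241/0.00833333 → 2, 0.01008/0.00416667 → 2; chars 22.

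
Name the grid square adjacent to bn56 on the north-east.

BN67

Longitude square 5; +1 → 6.
Latitude square 6; +1 → 7.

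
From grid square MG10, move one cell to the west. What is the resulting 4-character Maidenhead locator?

MG00

Longitude square 1; −1 → 0.
The latitude characters are unchanged.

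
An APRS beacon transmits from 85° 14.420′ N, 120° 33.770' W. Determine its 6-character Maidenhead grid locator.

CR95rf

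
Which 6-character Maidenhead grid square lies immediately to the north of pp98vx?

PP99va

Latitude subsquare x = 23; +1 → 24, wraps to 0 = a, carry into square.
Latitude square 8; +1 → 9.
The longitude characters are unchanged.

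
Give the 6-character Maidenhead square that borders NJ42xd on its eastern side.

NJ52ad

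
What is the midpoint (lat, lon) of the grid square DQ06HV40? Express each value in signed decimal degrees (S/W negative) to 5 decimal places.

76.87708, -119.37917

Field D=3, Q=16: +3·20° lon, +16·10° lat → SW at lon -120°, lat 70°.
Square 0, 6: +0·2° lon, +6·1° lat → SW at lon -120°, lat 76°.
Subsquare h=7, v=21: +7·0.0833333° lon, +21·0.0416667° lat → SW at lon -119.417°, lat 76.875°.
Extended square 4, 0: +4·0.00833333° lon, +0·0.00416667° lat → SW at lon -119.383°, lat 76.875°.
Cell spans 0.00833333° lon × 0.00416667° lat. Centre is SW corner plus half of each.
latitude 76.87708, longitude -119.37917.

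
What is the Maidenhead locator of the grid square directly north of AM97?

AM98

Latitude square 7; +1 → 8.
The longitude characters are unchanged.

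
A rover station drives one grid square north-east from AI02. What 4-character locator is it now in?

AI13

Longitude square 0; +1 → 1.
Latitude square 2; +1 → 3.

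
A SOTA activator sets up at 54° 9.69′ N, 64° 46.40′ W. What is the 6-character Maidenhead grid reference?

FO74od

Shift to the Maidenhead origin (180°W, 90°S): lon 115.2267, lat 144.1615.
Field: 115.2267/20 → 5 → F, 144.1615/10 → 14 → O; chars FO.
Square: 15.2267/2 → 7, 4.1615/1 → 4; chars 74.
Subsquare: 1.2267/0.0833333 → 14 → o, 0.1615/0.0416667 → 3 → d; chars od.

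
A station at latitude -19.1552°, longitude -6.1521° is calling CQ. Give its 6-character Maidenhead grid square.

IH60wu

Offset from 180°W / 90°S: lon 173.8479°, lat 70.8448°.
Field: lon ⌊173.8479/20⌋ = 8 → I; lat ⌊70.8448/10⌋ = 7 → H.
Square: lon ⌊13.8479/2⌋ = 6; lat ⌊0.8448/1⌋ = 0.
Subsquare: lon ⌊1.8479/0.0833333⌋ = 22 → w; lat ⌊0.8448/0.0416667⌋ = 20 → u.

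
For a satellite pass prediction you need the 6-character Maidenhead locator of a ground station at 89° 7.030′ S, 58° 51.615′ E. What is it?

LA90kv

Shift to the Maidenhead origin (180°W, 90°S): lon 238.8603, lat 0.8828.
Field: 238.8603/20 → 11 → L, 0.8828/10 → 0 → A; chars LA.
Square: 18.8603/2 → 9, 0.8828/1 → 0; chars 90.
Subsquare: 0.8603/0.0833333 → 10 → k, 0.8828/0.0416667 → 21 → v; chars kv.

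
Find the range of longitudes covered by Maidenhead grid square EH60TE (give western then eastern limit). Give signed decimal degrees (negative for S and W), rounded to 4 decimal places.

Field E=4, H=7: +4·20° lon, +7·10° lat → SW at lon -100°, lat -20°.
Square 6, 0: +6·2° lon, +0·1° lat → SW at lon -88°, lat -20°.
Subsquare t=19, e=4: +19·0.0833333° lon, +4·0.0416667° lat → SW at lon -86.4167°, lat -19.8333°.
Cell spans 0.0833333° lon × 0.0416667° lat.
west -86.4167, east -86.3333.

-86.4167, -86.3333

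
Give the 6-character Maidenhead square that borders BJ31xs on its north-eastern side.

Longitude subsquare x = 23; +1 → 24, wraps to 0 = a, carry into square.
Longitude square 3; +1 → 4.
Latitude subsquare s = 18; +1 → 19 = t.

BJ41at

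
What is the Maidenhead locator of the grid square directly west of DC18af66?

DC18af56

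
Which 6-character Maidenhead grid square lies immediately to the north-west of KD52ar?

KD42xs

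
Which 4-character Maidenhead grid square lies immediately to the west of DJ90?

DJ80

Longitude square 9; −1 → 8.
The latitude characters are unchanged.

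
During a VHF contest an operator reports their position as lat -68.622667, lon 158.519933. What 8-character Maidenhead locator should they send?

QC91gj20

Offset from 180°W / 90°S: lon 338.51993°, lat 21.37733°.
Field: lon ⌊338.51993/20⌋ = 16 → Q; lat ⌊21.37733/10⌋ = 2 → C.
Square: lon ⌊18.51993/2⌋ = 9; lat ⌊1.37733/1⌋ = 1.
Subsquare: lon ⌊0.51993/0.0833333⌋ = 6 → g; lat ⌊0.37733/0.0416667⌋ = 9 → j.
Extended square: lon ⌊0.01993/0.00833333⌋ = 2; lat ⌊0.00233/0.00416667⌋ = 0.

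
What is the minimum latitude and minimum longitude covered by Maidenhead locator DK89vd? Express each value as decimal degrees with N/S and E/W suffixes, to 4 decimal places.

19.1250° N, 102.2500° W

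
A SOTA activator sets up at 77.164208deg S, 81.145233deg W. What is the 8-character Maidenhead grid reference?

EB92ku20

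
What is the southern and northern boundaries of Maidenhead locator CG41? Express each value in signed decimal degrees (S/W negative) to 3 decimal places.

Field C=2, G=6: +2·20° lon, +6·10° lat → SW at lon -140°, lat -30°.
Square 4, 1: +4·2° lon, +1·1° lat → SW at lon -132°, lat -29°.
Cell spans 2° lon × 1° lat.
south -29.000, north -28.000.

-29.000, -28.000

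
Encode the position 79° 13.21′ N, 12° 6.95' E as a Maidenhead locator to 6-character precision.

Shift to the Maidenhead origin (180°W, 90°S): lon 192.1158, lat 169.2202.
Field (20°×10°, letters A–R): 192.1158/20 → 9 → J, 169.2202/10 → 16 → Q; chars JQ.
Square (2°×1°, digits 0–9): 12.1158/2 → 6, 9.2202/1 → 9; chars 69.
Subsquare (5′×2.5′, letters a–x): 0.1158/0.0833333 → 1 → b, 0.2202/0.0416667 → 5 → f; chars bf.

JQ69bf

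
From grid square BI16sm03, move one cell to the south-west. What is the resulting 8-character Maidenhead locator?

Longitude extended square 0; −1 → -1, wraps to 9, carry into subsquare.
Longitude subsquare s = 18; −1 → 17 = r.
Latitude extended square 3; −1 → 2.

BI16rm92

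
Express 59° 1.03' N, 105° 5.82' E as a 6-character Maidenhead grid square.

OO29na

Offset from 180°W / 90°S: lon 285.0970°, lat 149.0172°.
Field: 285.0970/20 → 14 → O, 149.0172/10 → 14 → O; chars OO.
Square: 5.0970/2 → 2, 9.0172/1 → 9; chars 29.
Subsquare: 1.0970/0.0833333 → 13 → n, 0.0172/0.0416667 → 0 → a; chars na.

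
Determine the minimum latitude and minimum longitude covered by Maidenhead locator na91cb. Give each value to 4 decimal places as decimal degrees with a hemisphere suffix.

Field N=13, A=0: +13·20° lon, +0·10° lat → SW at lon 80°, lat -90°.
Square 9, 1: +9·2° lon, +1·1° lat → SW at lon 98°, lat -89°.
Subsquare c=2, b=1: +2·0.0833333° lon, +1·0.0416667° lat → SW at lon 98.1667°, lat -88.9583°.
latitude 88.9583° S, longitude 98.1667° E.

88.9583° S, 98.1667° E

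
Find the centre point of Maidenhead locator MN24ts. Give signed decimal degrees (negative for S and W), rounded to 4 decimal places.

44.7708, 65.6250

Field M=12, N=13: +12·20° lon, +13·10° lat → SW at lon 60°, lat 40°.
Square 2, 4: +2·2° lon, +4·1° lat → SW at lon 64°, lat 44°.
Subsquare t=19, s=18: +19·0.0833333° lon, +18·0.0416667° lat → SW at lon 65.5833°, lat 44.75°.
Cell spans 0.0833333° lon × 0.0416667° lat. Centre is SW corner plus half of each.
latitude 44.7708, longitude 65.6250.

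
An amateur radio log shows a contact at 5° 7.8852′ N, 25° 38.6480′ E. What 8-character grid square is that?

KJ25td71

Offset from 180°W / 90°S: lon 205.64413°, lat 95.13142°.
Field (20°×10°, letters A–R): lon ⌊205.64413/20⌋ = 10 → K; lat ⌊95.13142/10⌋ = 9 → J.
Square (2°×1°, digits 0–9): lon ⌊5.64413/2⌋ = 2; lat ⌊5.13142/1⌋ = 5.
Subsquare (5′×2.5′, letters a–x): lon ⌊1.64413/0.0833333⌋ = 19 → t; lat ⌊0.13142/0.0416667⌋ = 3 → d.
Extended square (30″×15″, digits 0–9): lon ⌊0.06080/0.00833333⌋ = 7; lat ⌊0.00642/0.00416667⌋ = 1.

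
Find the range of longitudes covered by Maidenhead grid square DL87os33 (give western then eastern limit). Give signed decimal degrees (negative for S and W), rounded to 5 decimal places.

Field D=3, L=11: +3·20° lon, +11·10° lat → SW at lon -120°, lat 20°.
Square 8, 7: +8·2° lon, +7·1° lat → SW at lon -104°, lat 27°.
Subsquare o=14, s=18: +14·0.0833333° lon, +18·0.0416667° lat → SW at lon -102.833°, lat 27.75°.
Extended square 3, 3: +3·0.00833333° lon, +3·0.00416667° lat → SW at lon -102.808°, lat 27.7625°.
Cell spans 0.00833333° lon × 0.00416667° lat.
west -102.80833, east -102.80000.

-102.80833, -102.80000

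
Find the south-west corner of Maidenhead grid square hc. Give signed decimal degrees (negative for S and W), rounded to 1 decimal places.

-70.0, -40.0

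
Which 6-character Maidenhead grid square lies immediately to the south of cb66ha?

CB65hx

Latitude subsquare a = 0; −1 → -1, wraps to 23 = x, carry into square.
Latitude square 6; −1 → 5.
The longitude characters are unchanged.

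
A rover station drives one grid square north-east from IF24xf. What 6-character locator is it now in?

Longitude subsquare x = 23; +1 → 24, wraps to 0 = a, carry into square.
Longitude square 2; +1 → 3.
Latitude subsquare f = 5; +1 → 6 = g.

IF34ag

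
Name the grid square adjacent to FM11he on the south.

FM11hd

Latitude subsquare e = 4; −1 → 3 = d.
The longitude characters are unchanged.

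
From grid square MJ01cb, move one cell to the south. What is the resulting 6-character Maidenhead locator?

MJ01ca

Latitude subsquare b = 1; −1 → 0 = a.
The longitude characters are unchanged.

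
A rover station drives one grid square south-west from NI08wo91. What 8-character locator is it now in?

Longitude extended square 9; −1 → 8.
Latitude extended square 1; −1 → 0.

NI08wo80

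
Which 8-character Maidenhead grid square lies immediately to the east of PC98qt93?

Longitude extended square 9; +1 → 10, wraps to 0, carry into subsquare.
Longitude subsquare q = 16; +1 → 17 = r.
The latitude characters are unchanged.

PC98rt03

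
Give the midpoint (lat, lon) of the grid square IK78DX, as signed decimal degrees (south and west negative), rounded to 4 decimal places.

Field I=8, K=10: +8·20° lon, +10·10° lat → SW at lon -20°, lat 10°.
Square 7, 8: +7·2° lon, +8·1° lat → SW at lon -6°, lat 18°.
Subsquare d=3, x=23: +3·0.0833333° lon, +23·0.0416667° lat → SW at lon -5.75°, lat 18.9583°.
Cell spans 0.0833333° lon × 0.0416667° lat. Centre is SW corner plus half of each.
latitude 18.9792, longitude -5.7083.

18.9792, -5.7083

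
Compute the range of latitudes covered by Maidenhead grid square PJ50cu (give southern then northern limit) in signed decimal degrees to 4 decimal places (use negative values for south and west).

Field P=15, J=9: +15·20° lon, +9·10° lat → SW at lon 120°, lat 0°.
Square 5, 0: +5·2° lon, +0·1° lat → SW at lon 130°, lat 0°.
Subsquare c=2, u=20: +2·0.0833333° lon, +20·0.0416667° lat → SW at lon 130.167°, lat 0.833333°.
Cell spans 0.0833333° lon × 0.0416667° lat.
south 0.8333, north 0.8750.

0.8333, 0.8750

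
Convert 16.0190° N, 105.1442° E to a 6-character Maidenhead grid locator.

Shift to the Maidenhead origin (180°W, 90°S): lon 285.1442, lat 106.0190.
Field (20°×10°, letters A–R): 285.1442/20 → 14 → O, 106.0190/10 → 10 → K; chars OK.
Square (2°×1°, digits 0–9): 5.1442/2 → 2, 6.0190/1 → 6; chars 26.
Subsquare (5′×2.5′, letters a–x): 1.1442/0.0833333 → 13 → n, 0.0190/0.0416667 → 0 → a; chars na.

OK26na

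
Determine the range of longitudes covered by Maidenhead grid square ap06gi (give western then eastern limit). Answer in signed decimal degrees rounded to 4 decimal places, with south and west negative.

-179.5000, -179.4167

Field A=0, P=15: +0·20° lon, +15·10° lat → SW at lon -180°, lat 60°.
Square 0, 6: +0·2° lon, +6·1° lat → SW at lon -180°, lat 66°.
Subsquare g=6, i=8: +6·0.0833333° lon, +8·0.0416667° lat → SW at lon -179.5°, lat 66.3333°.
Cell spans 0.0833333° lon × 0.0416667° lat.
west -179.5000, east -179.4167.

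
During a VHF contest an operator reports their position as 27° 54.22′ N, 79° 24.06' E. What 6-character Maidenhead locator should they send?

Shift to the Maidenhead origin (180°W, 90°S): lon 259.4010, lat 117.9037.
Field: 259.4010/20 → 12 → M, 117.9037/10 → 11 → L; chars ML.
Square: 19.4010/2 → 9, 7.9037/1 → 7; chars 97.
Subsquare: 1.4010/0.0833333 → 16 → q, 0.9037/0.0416667 → 21 → v; chars qv.

ML97qv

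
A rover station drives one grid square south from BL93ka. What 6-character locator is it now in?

Latitude subsquare a = 0; −1 → -1, wraps to 23 = x, carry into square.
Latitude square 3; −1 → 2.
The longitude characters are unchanged.

BL92kx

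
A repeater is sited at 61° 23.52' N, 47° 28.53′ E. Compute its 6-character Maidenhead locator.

Shift to the Maidenhead origin (180°W, 90°S): lon 227.4755, lat 151.3920.
Field: 227.4755/20 → 11 → L, 151.3920/10 → 15 → P; chars LP.
Square: 7.4755/2 → 3, 1.3920/1 → 1; chars 31.
Subsquare: 1.4755/0.0833333 → 17 → r, 0.3920/0.0416667 → 9 → j; chars rj.

LP31rj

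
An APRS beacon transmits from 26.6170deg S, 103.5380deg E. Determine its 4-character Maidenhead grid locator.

Add 180° to longitude and 90° to latitude: 283.54, 63.38.
Field (20°×10°, letters A–R): 283.54/20 → 14 → O, 63.38/10 → 6 → G; chars OG.
Square (2°×1°, digits 0–9): 3.54/2 → 1, 3.38/1 → 3; chars 13.

OG13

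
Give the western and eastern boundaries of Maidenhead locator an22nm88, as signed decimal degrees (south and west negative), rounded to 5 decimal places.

Field A=0, N=13: +0·20° lon, +13·10° lat → SW at lon -180°, lat 40°.
Square 2, 2: +2·2° lon, +2·1° lat → SW at lon -176°, lat 42°.
Subsquare n=13, m=12: +13·0.0833333° lon, +12·0.0416667° lat → SW at lon -174.917°, lat 42.5°.
Extended square 8, 8: +8·0.00833333° lon, +8·0.00416667° lat → SW at lon -174.85°, lat 42.5333°.
Cell spans 0.00833333° lon × 0.00416667° lat.
west -174.85000, east -174.84167.

-174.85000, -174.84167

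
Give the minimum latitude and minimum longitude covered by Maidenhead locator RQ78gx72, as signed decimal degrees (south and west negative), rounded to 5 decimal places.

78.96667, 174.55833

Field R=17, Q=16: +17·20° lon, +16·10° lat → SW at lon 160°, lat 70°.
Square 7, 8: +7·2° lon, +8·1° lat → SW at lon 174°, lat 78°.
Subsquare g=6, x=23: +6·0.0833333° lon, +23·0.0416667° lat → SW at lon 174.5°, lat 78.9583°.
Extended square 7, 2: +7·0.00833333° lon, +2·0.00416667° lat → SW at lon 174.558°, lat 78.9667°.
latitude 78.96667, longitude 174.55833.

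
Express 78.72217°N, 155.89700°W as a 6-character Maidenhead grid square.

Shift to the Maidenhead origin (180°W, 90°S): lon 24.1030, lat 168.7222.
Field: 24.1030/20 → 1 → B, 168.7222/10 → 16 → Q; chars BQ.
Square: 4.1030/2 → 2, 8.7222/1 → 8; chars 28.
Subsquare: 0.1030/0.0833333 → 1 → b, 0.7222/0.0416667 → 17 → r; chars br.

BQ28br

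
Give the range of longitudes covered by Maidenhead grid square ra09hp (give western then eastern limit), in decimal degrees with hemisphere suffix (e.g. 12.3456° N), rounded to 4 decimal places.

160.5833° E, 160.6667° E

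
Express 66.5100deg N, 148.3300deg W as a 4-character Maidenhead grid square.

Shift to the Maidenhead origin (180°W, 90°S): lon 31.67, lat 156.51.
Field: 31.67/20 → 1 → B, 156.51/10 → 15 → P; chars BP.
Square: 11.67/2 → 5, 6.51/1 → 6; chars 56.

BP56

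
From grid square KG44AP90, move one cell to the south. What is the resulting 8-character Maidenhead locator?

KG44ao99

Latitude extended square 0; −1 → -1, wraps to 9, carry into subsquare.
Latitude subsquare p = 15; −1 → 14 = o.
The longitude characters are unchanged.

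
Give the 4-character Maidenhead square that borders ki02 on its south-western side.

JI91

Longitude square 0; −1 → -1, wraps to 9, carry into field.
Longitude field K = 10; −1 → 9 = J.
Latitude square 2; −1 → 1.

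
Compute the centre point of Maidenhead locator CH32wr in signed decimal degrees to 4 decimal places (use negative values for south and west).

-17.2708, -132.1250

Field C=2, H=7: +2·20° lon, +7·10° lat → SW at lon -140°, lat -20°.
Square 3, 2: +3·2° lon, +2·1° lat → SW at lon -134°, lat -18°.
Subsquare w=22, r=17: +22·0.0833333° lon, +17·0.0416667° lat → SW at lon -132.167°, lat -17.2917°.
Cell spans 0.0833333° lon × 0.0416667° lat. Centre is SW corner plus half of each.
latitude -17.2708, longitude -132.1250.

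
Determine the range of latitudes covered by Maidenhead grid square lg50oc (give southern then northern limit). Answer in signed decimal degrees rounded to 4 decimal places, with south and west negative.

-29.9167, -29.8750

Field L=11, G=6: +11·20° lon, +6·10° lat → SW at lon 40°, lat -30°.
Square 5, 0: +5·2° lon, +0·1° lat → SW at lon 50°, lat -30°.
Subsquare o=14, c=2: +14·0.0833333° lon, +2·0.0416667° lat → SW at lon 51.1667°, lat -29.9167°.
Cell spans 0.0833333° lon × 0.0416667° lat.
south -29.9167, north -29.8750.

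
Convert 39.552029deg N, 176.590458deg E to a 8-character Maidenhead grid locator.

Add 180° to longitude and 90° to latitude: 356.59046, 129.55203.
Field: lon ⌊356.59046/20⌋ = 17 → R; lat ⌊129.55203/10⌋ = 12 → M.
Square: lon ⌊16.59046/2⌋ = 8; lat ⌊9.55203/1⌋ = 9.
Subsquare: lon ⌊0.59046/0.0833333⌋ = 7 → h; lat ⌊0.55203/0.0416667⌋ = 13 → n.
Extended square: lon ⌊0.00712/0.00833333⌋ = 0; lat ⌊0.01036/0.00416667⌋ = 2.

RM89hn02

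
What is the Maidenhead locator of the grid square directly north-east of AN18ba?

AN18cb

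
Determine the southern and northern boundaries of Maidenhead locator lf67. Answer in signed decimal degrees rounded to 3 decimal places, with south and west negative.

-33.000, -32.000

Field L=11, F=5: +11·20° lon, +5·10° lat → SW at lon 40°, lat -40°.
Square 6, 7: +6·2° lon, +7·1° lat → SW at lon 52°, lat -33°.
Cell spans 2° lon × 1° lat.
south -33.000, north -32.000.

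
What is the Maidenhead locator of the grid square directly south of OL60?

OK69

Latitude square 0; −1 → -1, wraps to 9, carry into field.
Latitude field L = 11; −1 → 10 = K.
The longitude characters are unchanged.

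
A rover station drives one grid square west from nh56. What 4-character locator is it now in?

NH46

Longitude square 5; −1 → 4.
The latitude characters are unchanged.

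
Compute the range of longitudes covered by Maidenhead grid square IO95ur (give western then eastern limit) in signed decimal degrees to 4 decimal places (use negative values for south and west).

-0.3333, -0.2500

Field I=8, O=14: +8·20° lon, +14·10° lat → SW at lon -20°, lat 50°.
Square 9, 5: +9·2° lon, +5·1° lat → SW at lon -2°, lat 55°.
Subsquare u=20, r=17: +20·0.0833333° lon, +17·0.0416667° lat → SW at lon -0.333333°, lat 55.7083°.
Cell spans 0.0833333° lon × 0.0416667° lat.
west -0.3333, east -0.2500.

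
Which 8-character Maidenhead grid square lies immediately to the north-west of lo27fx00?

LO27ex91

Longitude extended square 0; −1 → -1, wraps to 9, carry into subsquare.
Longitude subsquare f = 5; −1 → 4 = e.
Latitude extended square 0; +1 → 1.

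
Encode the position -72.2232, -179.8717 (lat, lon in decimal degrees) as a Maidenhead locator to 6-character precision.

Add 180° to longitude and 90° to latitude: 0.1283, 17.7768.
Field: lon ⌊0.1283/20⌋ = 0 → A; lat ⌊17.7768/10⌋ = 1 → B.
Square: lon ⌊0.1283/2⌋ = 0; lat ⌊7.7768/1⌋ = 7.
Subsquare: lon ⌊0.1283/0.0833333⌋ = 1 → b; lat ⌊0.7768/0.0416667⌋ = 18 → s.

AB07bs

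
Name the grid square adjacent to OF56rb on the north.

Latitude subsquare b = 1; +1 → 2 = c.
The longitude characters are unchanged.

OF56rc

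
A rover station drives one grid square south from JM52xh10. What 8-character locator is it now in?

Latitude extended square 0; −1 → -1, wraps to 9, carry into subsquare.
Latitude subsquare h = 7; −1 → 6 = g.
The longitude characters are unchanged.

JM52xg19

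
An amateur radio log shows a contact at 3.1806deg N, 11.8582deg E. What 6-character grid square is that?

Add 180° to longitude and 90° to latitude: 191.8582, 93.1806.
Field (20°×10°, letters A–R): 191.8582/20 → 9 → J, 93.1806/10 → 9 → J; chars JJ.
Square (2°×1°, digits 0–9): 11.8582/2 → 5, 3.1806/1 → 3; chars 53.
Subsquare (5′×2.5′, letters a–x): 1.8582/0.0833333 → 22 → w, 0.1806/0.0416667 → 4 → e; chars we.

JJ53we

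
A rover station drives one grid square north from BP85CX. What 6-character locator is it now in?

BP86ca

Latitude subsquare x = 23; +1 → 24, wraps to 0 = a, carry into square.
Latitude square 5; +1 → 6.
The longitude characters are unchanged.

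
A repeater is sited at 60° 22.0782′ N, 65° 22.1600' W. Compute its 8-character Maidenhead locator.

Offset from 180°W / 90°S: lon 114.63067°, lat 150.36797°.
Field: lon ⌊114.63067/20⌋ = 5 → F; lat ⌊150.36797/10⌋ = 15 → P.
Square: lon ⌊14.63067/2⌋ = 7; lat ⌊0.36797/1⌋ = 0.
Subsquare: lon ⌊0.63067/0.0833333⌋ = 7 → h; lat ⌊0.36797/0.0416667⌋ = 8 → i.
Extended square: lon ⌊0.04733/0.00833333⌋ = 5; lat ⌊0.03464/0.00416667⌋ = 8.

FP70hi58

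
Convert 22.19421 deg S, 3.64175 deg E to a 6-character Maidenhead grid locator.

Offset from 180°W / 90°S: lon 183.6418°, lat 67.8058°.
Field (20°×10°, letters A–R): lon ⌊183.6418/20⌋ = 9 → J; lat ⌊67.8058/10⌋ = 6 → G.
Square (2°×1°, digits 0–9): lon ⌊3.6418/2⌋ = 1; lat ⌊7.8058/1⌋ = 7.
Subsquare (5′×2.5′, letters a–x): lon ⌊1.6418/0.0833333⌋ = 19 → t; lat ⌊0.8058/0.0416667⌋ = 19 → t.

JG17tt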